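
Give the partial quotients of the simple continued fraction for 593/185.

Run the Euclidean algorithm on 593 and 185; the successive quotients are the partial quotients a_0, a_1, ... (each step inverts the fractional part left over by the previous one):
  593 = 3*185 + 38, so a_0 = 3.
  185 = 4*38 + 33, so a_1 = 4.
  38 = 1*33 + 5, so a_2 = 1.
  33 = 6*5 + 3, so a_3 = 6.
  5 = 1*3 + 2, so a_4 = 1.
  3 = 1*2 + 1, so a_5 = 1.
  2 = 2*1 + 0, so a_6 = 2.
The remainder reaches 0 after 7 divisions, so the expansion has 7 partial quotients, read off in order.

[3; 4, 1, 6, 1, 1, 2]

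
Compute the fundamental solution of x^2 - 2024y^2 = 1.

(x, y) = (45, 1)

First expand sqrt(2024) as a continued fraction. With x_i = (sqrt(2024) + m_i)/d_i and (m_0, d_0) = (0, 1): a_0 = floor(sqrt(2024)) = 44, since 44^2 = 1936 <= 2024 < 2025 = 45^2.
Iterate m_{i+1} = d_i*a_i - m_i, d_{i+1} = (2024 - m_{i+1}^2)/d_i, a_{i+1} = floor((a_0 + m_{i+1})/d_{i+1}):
  m_1 = 1*44 - 0 = 44, d_1 = (2024 - 44^2)/1 = 88/1 = 88, a_1 = floor((44 + 44)/88) = 1.
  m_2 = 88*1 - 44 = 44, d_2 = (2024 - 44^2)/88 = 88/88 = 1, a_2 = floor((44 + 44)/1) = 88.
  m_3 = 1*88 - 44 = 44, d_3 = (2024 - 44^2)/1 = 88/1 = 88: (m_3, d_3) = (m_1, d_1) = (44, 88), so from here the quotients repeat a_1, a_2; the period length is 2.
So sqrt(2024) = [44; (1, 88)] with period length k = 2.
k is even, so the fundamental solution of x^2 - 2024y^2 = 1 is (p_{k-1}, q_{k-1}) = (p_1, q_1); compute convergents through index 1.
Convergents (p_i = a_i*p_{i-1} + p_{i-2}, q_i = a_i*q_{i-1} + q_{i-2} with p_{-2}=0, p_{-1}=1, q_{-2}=1, q_{-1}=0):
  i=0: a_0=44, p_0 = 44*1 + 0 = 44, q_0 = 44*0 + 1 = 1.
  i=1: a_1=1, p_1 = 1*44 + 1 = 45, q_1 = 1*1 + 0 = 1.
Check: 45^2 - 2024*1^2 = 2025 - 2024 = 1, so (x, y) = (45, 1) solves the equation, and by the theorem it is the least positive solution.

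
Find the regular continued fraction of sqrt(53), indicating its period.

Write x_i = (sqrt(53) + m_i)/d_i with (m_0, d_0) = (0, 1). a_0 = floor(sqrt(53)) = 7, since 7^2 = 49 <= 53 < 64 = 8^2.
Iterate m_{i+1} = d_i*a_i - m_i, d_{i+1} = (53 - m_{i+1}^2)/d_i, a_{i+1} = floor((a_0 + m_{i+1})/d_{i+1}):
  m_1 = 1*7 - 0 = 7, d_1 = (53 - 7^2)/1 = 4/1 = 4, a_1 = floor((7 + 7)/4) = 3.
  m_2 = 4*3 - 7 = 5, d_2 = (53 - 5^2)/4 = 28/4 = 7, a_2 = floor((7 + 5)/7) = 1.
  m_3 = 7*1 - 5 = 2, d_3 = (53 - 2^2)/7 = 49/7 = 7, a_3 = floor((7 + 2)/7) = 1.
  m_4 = 7*1 - 2 = 5, d_4 = (53 - 5^2)/7 = 28/7 = 4, a_4 = floor((7 + 5)/4) = 3.
  m_5 = 4*3 - 5 = 7, d_5 = (53 - 7^2)/4 = 4/4 = 1, a_5 = floor((7 + 7)/1) = 14.
  m_6 = 1*14 - 7 = 7, d_6 = (53 - 7^2)/1 = 4/1 = 4: (m_6, d_6) = (m_1, d_1) = (7, 4), so from here the quotients repeat a_1, ..., a_5; the period length is 5.
Hence the expansion of sqrt(53) is a_0 = 7 followed by the repeating block 3, 1, 1, 3, 14 (period 5).

[7; (3, 1, 1, 3, 14)]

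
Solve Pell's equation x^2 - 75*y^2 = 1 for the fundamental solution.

First expand sqrt(75) as a continued fraction. With x_i = (sqrt(75) + m_i)/d_i and (m_0, d_0) = (0, 1): a_0 = floor(sqrt(75)) = 8, since 8^2 = 64 <= 75 < 81 = 9^2.
Iterate m_{i+1} = d_i*a_i - m_i, d_{i+1} = (75 - m_{i+1}^2)/d_i, a_{i+1} = floor((a_0 + m_{i+1})/d_{i+1}):
  m_1 = 1*8 - 0 = 8, d_1 = (75 - 8^2)/1 = 11/1 = 11, a_1 = floor((8 + 8)/11) = 1.
  m_2 = 11*1 - 8 = 3, d_2 = (75 - 3^2)/11 = 66/11 = 6, a_2 = floor((8 + 3)/6) = 1.
  m_3 = 6*1 - 3 = 3, d_3 = (75 - 3^2)/6 = 66/6 = 11, a_3 = floor((8 + 3)/11) = 1.
  m_4 = 11*1 - 3 = 8, d_4 = (75 - 8^2)/11 = 11/11 = 1, a_4 = floor((8 + 8)/1) = 16.
  m_5 = 1*16 - 8 = 8, d_5 = (75 - 8^2)/1 = 11/1 = 11: (m_5, d_5) = (m_1, d_1) = (8, 11), so from here the quotients repeat a_1, ..., a_4; the period length is 4.
So sqrt(75) = [8; (1, 1, 1, 16)] with period length k = 4.
k is even, so the fundamental solution of x^2 - 75y^2 = 1 is (p_{k-1}, q_{k-1}) = (p_3, q_3); compute convergents through index 3.
Convergents (p_i = a_i*p_{i-1} + p_{i-2}, q_i = a_i*q_{i-1} + q_{i-2} with p_{-2}=0, p_{-1}=1, q_{-2}=1, q_{-1}=0):
  i=0: a_0=8, p_0 = 8*1 + 0 = 8, q_0 = 8*0 + 1 = 1.
  i=1: a_1=1, p_1 = 1*8 + 1 = 9, q_1 = 1*1 + 0 = 1.
  i=2: a_2=1, p_2 = 1*9 + 8 = 17, q_2 = 1*1 + 1 = 2.
  i=3: a_3=1, p_3 = 1*17 + 9 = 26, q_3 = 1*2 + 1 = 3.
Check: 26^2 - 75*3^2 = 676 - 675 = 1, so (x, y) = (26, 3) solves the equation, and by the theorem it is the least positive solution.

(x, y) = (26, 3)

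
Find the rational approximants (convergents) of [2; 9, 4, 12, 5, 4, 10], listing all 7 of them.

Using the convergent recurrence p_i = a_i*p_{i-1} + p_{i-2}, q_i = a_i*q_{i-1} + q_{i-2} with p_{-2}=0, p_{-1}=1, q_{-2}=1, q_{-1}=0:
  i=0: a_0=2, p_0 = 2*1 + 0 = 2, q_0 = 2*0 + 1 = 1.
  i=1: a_1=9, p_1 = 9*2 + 1 = 19, q_1 = 9*1 + 0 = 9.
  i=2: a_2=4, p_2 = 4*19 + 2 = 78, q_2 = 4*9 + 1 = 37.
  i=3: a_3=12, p_3 = 12*78 + 19 = 955, q_3 = 12*37 + 9 = 453.
  i=4: a_4=5, p_4 = 5*955 + 78 = 4853, q_4 = 5*453 + 37 = 2302.
  i=5: a_5=4, p_5 = 4*4853 + 955 = 20367, q_5 = 4*2302 + 453 = 9661.
  i=6: a_6=10, p_6 = 10*20367 + 4853 = 208523, q_6 = 10*9661 + 2302 = 98912.

2/1, 19/9, 78/37, 955/453, 4853/2302, 20367/9661, 208523/98912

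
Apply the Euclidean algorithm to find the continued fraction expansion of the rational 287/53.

[5; 2, 2, 2, 4]

Run the Euclidean algorithm on 287 and 53; the successive quotients are the partial quotients a_0, a_1, ... (each step inverts the fractional part left over by the previous one):
  287 = 5*53 + 22, so a_0 = 5.
  53 = 2*22 + 9, so a_1 = 2.
  22 = 2*9 + 4, so a_2 = 2.
  9 = 2*4 + 1, so a_3 = 2.
  4 = 4*1 + 0, so a_4 = 4.
The remainder reaches 0 after 5 divisions, so the expansion has 5 partial quotients, read off in order.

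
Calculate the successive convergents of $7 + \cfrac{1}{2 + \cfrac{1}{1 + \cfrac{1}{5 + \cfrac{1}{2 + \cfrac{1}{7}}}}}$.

Using the convergent recurrence p_i = a_i*p_{i-1} + p_{i-2}, q_i = a_i*q_{i-1} + q_{i-2} with p_{-2}=0, p_{-1}=1, q_{-2}=1, q_{-1}=0:
  i=0: a_0=7, p_0 = 7*1 + 0 = 7, q_0 = 7*0 + 1 = 1.
  i=1: a_1=2, p_1 = 2*7 + 1 = 15, q_1 = 2*1 + 0 = 2.
  i=2: a_2=1, p_2 = 1*15 + 7 = 22, q_2 = 1*2 + 1 = 3.
  i=3: a_3=5, p_3 = 5*22 + 15 = 125, q_3 = 5*3 + 2 = 17.
  i=4: a_4=2, p_4 = 2*125 + 22 = 272, q_4 = 2*17 + 3 = 37.
  i=5: a_5=7, p_5 = 7*272 + 125 = 2029, q_5 = 7*37 + 17 = 276.

7/1, 15/2, 22/3, 125/17, 272/37, 2029/276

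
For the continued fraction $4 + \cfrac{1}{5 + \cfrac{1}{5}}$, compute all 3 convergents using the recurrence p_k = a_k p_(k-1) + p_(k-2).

Using the convergent recurrence p_i = a_i*p_{i-1} + p_{i-2}, q_i = a_i*q_{i-1} + q_{i-2} with p_{-2}=0, p_{-1}=1, q_{-2}=1, q_{-1}=0:
  i=0: a_0=4, p_0 = 4*1 + 0 = 4, q_0 = 4*0 + 1 = 1.
  i=1: a_1=5, p_1 = 5*4 + 1 = 21, q_1 = 5*1 + 0 = 5.
  i=2: a_2=5, p_2 = 5*21 + 4 = 109, q_2 = 5*5 + 1 = 26.

4/1, 21/5, 109/26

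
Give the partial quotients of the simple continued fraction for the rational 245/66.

Run the Euclidean algorithm on 245 and 66; the successive quotients are the partial quotients a_0, a_1, ... (each step inverts the fractional part left over by the previous one):
  245 = 3*66 + 47, so a_0 = 3.
  66 = 1*47 + 19, so a_1 = 1.
  47 = 2*19 + 9, so a_2 = 2.
  19 = 2*9 + 1, so a_3 = 2.
  9 = 9*1 + 0, so a_4 = 9.
The remainder reaches 0 after 5 divisions, so the expansion has 5 partial quotients, read off in order.

[3; 1, 2, 2, 9]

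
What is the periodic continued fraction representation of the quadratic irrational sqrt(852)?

[29; (5, 3, 2, 4, 2, 3, 5, 58)]

Write x_i = (sqrt(852) + m_i)/d_i with (m_0, d_0) = (0, 1). a_0 = floor(sqrt(852)) = 29, since 29^2 = 841 <= 852 < 900 = 30^2.
Iterate m_{i+1} = d_i*a_i - m_i, d_{i+1} = (852 - m_{i+1}^2)/d_i, a_{i+1} = floor((a_0 + m_{i+1})/d_{i+1}):
  m_1 = 1*29 - 0 = 29, d_1 = (852 - 29^2)/1 = 11/1 = 11, a_1 = floor((29 + 29)/11) = 5.
  m_2 = 11*5 - 29 = 26, d_2 = (852 - 26^2)/11 = 176/11 = 16, a_2 = floor((29 + 26)/16) = 3.
  m_3 = 16*3 - 26 = 22, d_3 = (852 - 22^2)/16 = 368/16 = 23, a_3 = floor((29 + 22)/23) = 2.
  m_4 = 23*2 - 22 = 24, d_4 = (852 - 24^2)/23 = 276/23 = 12, a_4 = floor((29 + 24)/12) = 4.
  m_5 = 12*4 - 24 = 24, d_5 = (852 - 24^2)/12 = 276/12 = 23, a_5 = floor((29 + 24)/23) = 2.
  m_6 = 23*2 - 24 = 22, d_6 = (852 - 22^2)/23 = 368/23 = 16, a_6 = floor((29 + 22)/16) = 3.
  m_7 = 16*3 - 22 = 26, d_7 = (852 - 26^2)/16 = 176/16 = 11, a_7 = floor((29 + 26)/11) = 5.
  m_8 = 11*5 - 26 = 29, d_8 = (852 - 29^2)/11 = 11/11 = 1, a_8 = floor((29 + 29)/1) = 58.
  m_9 = 1*58 - 29 = 29, d_9 = (852 - 29^2)/1 = 11/1 = 11: (m_9, d_9) = (m_1, d_1) = (29, 11), so from here the quotients repeat a_1, ..., a_8; the period length is 8.
Hence the expansion of sqrt(852) is a_0 = 29 followed by the repeating block 5, 3, 2, 4, 2, 3, 5, 58 (period 8).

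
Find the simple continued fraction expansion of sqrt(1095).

[33; (11, 66)]

Write x_i = (sqrt(1095) + m_i)/d_i with (m_0, d_0) = (0, 1). a_0 = floor(sqrt(1095)) = 33, since 33^2 = 1089 <= 1095 < 1156 = 34^2.
Iterate m_{i+1} = d_i*a_i - m_i, d_{i+1} = (1095 - m_{i+1}^2)/d_i, a_{i+1} = floor((a_0 + m_{i+1})/d_{i+1}):
  m_1 = 1*33 - 0 = 33, d_1 = (1095 - 33^2)/1 = 6/1 = 6, a_1 = floor((33 + 33)/6) = 11.
  m_2 = 6*11 - 33 = 33, d_2 = (1095 - 33^2)/6 = 6/6 = 1, a_2 = floor((33 + 33)/1) = 66.
  m_3 = 1*66 - 33 = 33, d_3 = (1095 - 33^2)/1 = 6/1 = 6: (m_3, d_3) = (m_1, d_1) = (33, 6), so from here the quotients repeat a_1, a_2; the period length is 2.
Hence the expansion of sqrt(1095) is a_0 = 33 followed by the repeating block 11, 66 (period 2).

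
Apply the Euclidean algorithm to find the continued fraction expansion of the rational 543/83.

Run the Euclidean algorithm on 543 and 83; the successive quotients are the partial quotients a_0, a_1, ... (each step inverts the fractional part left over by the previous one):
  543 = 6*83 + 45, so a_0 = 6.
  83 = 1*45 + 38, so a_1 = 1.
  45 = 1*38 + 7, so a_2 = 1.
  38 = 5*7 + 3, so a_3 = 5.
  7 = 2*3 + 1, so a_4 = 2.
  3 = 3*1 + 0, so a_5 = 3.
The remainder reaches 0 after 6 divisions, so the expansion has 6 partial quotients, read off in order.

[6; 1, 1, 5, 2, 3]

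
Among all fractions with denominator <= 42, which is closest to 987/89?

Expand x = 987/89 as a continued fraction with the Euclidean algorithm:
  987 = 11*89 + 8, so a_0 = 11.
  89 = 11*8 + 1, so a_1 = 11.
  8 = 8*1 + 0, so a_2 = 8.
so x = [11; 11, 8].
Convergents (p_i = a_i*p_{i-1} + p_{i-2}, q_i = a_i*q_{i-1} + q_{i-2} with p_{-2}=0, p_{-1}=1, q_{-2}=1, q_{-1}=0), until the denominator exceeds 42:
  i=0: a_0=11, p_0 = 11*1 + 0 = 11, q_0 = 11*0 + 1 = 1.
  i=1: a_1=11, p_1 = 11*11 + 1 = 122, q_1 = 11*1 + 0 = 11.
  i=2: a_2=8, p_2 = 8*122 + 11 = 987, q_2 = 8*11 + 1 = 89.
q_2 = 89 > 42, so the last convergent with denominator <= 42 is p_1/q_1 = 122/11.
The closest fraction with denominator <= 42 is either p_1/q_1 or the intermediate fraction (k*p_1 + p_0)/(k*q_1 + q_0) with the largest k >= 1 whose denominator stays <= 42; these approach x as k grows, and every other convergent or intermediate fraction in range is farther away.
Largest k: floor((42 - q_0)/q_1) = floor((42 - 1)/11) = 3.
That gives (3*122 + 11)/(3*11 + 1) = 377/34.
Compare the errors: |x - 122/11| = |987*11 - 122*89|/(89*11) = 1/979, and |x - 377/34| = |987*34 - 377*89|/(89*34) = 5/3026.
Cross-multiplying, 1*3026 = 3026 < 4895 = 5*979, so 1/979 is smaller: the convergent 122/11 is closer to x than 377/34.

122/11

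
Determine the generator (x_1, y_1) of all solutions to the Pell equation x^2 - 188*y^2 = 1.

(x, y) = (4607, 336)

First expand sqrt(188) as a continued fraction. With x_i = (sqrt(188) + m_i)/d_i and (m_0, d_0) = (0, 1): a_0 = floor(sqrt(188)) = 13, since 13^2 = 169 <= 188 < 196 = 14^2.
Iterate m_{i+1} = d_i*a_i - m_i, d_{i+1} = (188 - m_{i+1}^2)/d_i, a_{i+1} = floor((a_0 + m_{i+1})/d_{i+1}):
  m_1 = 1*13 - 0 = 13, d_1 = (188 - 13^2)/1 = 19/1 = 19, a_1 = floor((13 + 13)/19) = 1.
  m_2 = 19*1 - 13 = 6, d_2 = (188 - 6^2)/19 = 152/19 = 8, a_2 = floor((13 + 6)/8) = 2.
  m_3 = 8*2 - 6 = 10, d_3 = (188 - 10^2)/8 = 88/8 = 11, a_3 = floor((13 + 10)/11) = 2.
  m_4 = 11*2 - 10 = 12, d_4 = (188 - 12^2)/11 = 44/11 = 4, a_4 = floor((13 + 12)/4) = 6.
  m_5 = 4*6 - 12 = 12, d_5 = (188 - 12^2)/4 = 44/4 = 11, a_5 = floor((13 + 12)/11) = 2.
  m_6 = 11*2 - 12 = 10, d_6 = (188 - 10^2)/11 = 88/11 = 8, a_6 = floor((13 + 10)/8) = 2.
  m_7 = 8*2 - 10 = 6, d_7 = (188 - 6^2)/8 = 152/8 = 19, a_7 = floor((13 + 6)/19) = 1.
  m_8 = 19*1 - 6 = 13, d_8 = (188 - 13^2)/19 = 19/19 = 1, a_8 = floor((13 + 13)/1) = 26.
  m_9 = 1*26 - 13 = 13, d_9 = (188 - 13^2)/1 = 19/1 = 19: (m_9, d_9) = (m_1, d_1) = (13, 19), so from here the quotients repeat a_1, ..., a_8; the period length is 8.
So sqrt(188) = [13; (1, 2, 2, 6, 2, 2, 1, 26)] with period length k = 8.
k is even, so the fundamental solution of x^2 - 188y^2 = 1 is (p_{k-1}, q_{k-1}) = (p_7, q_7); compute convergents through index 7.
Convergents (p_i = a_i*p_{i-1} + p_{i-2}, q_i = a_i*q_{i-1} + q_{i-2} with p_{-2}=0, p_{-1}=1, q_{-2}=1, q_{-1}=0):
  i=0: a_0=13, p_0 = 13*1 + 0 = 13, q_0 = 13*0 + 1 = 1.
  i=1: a_1=1, p_1 = 1*13 + 1 = 14, q_1 = 1*1 + 0 = 1.
  i=2: a_2=2, p_2 = 2*14 + 13 = 41, q_2 = 2*1 + 1 = 3.
  i=3: a_3=2, p_3 = 2*41 + 14 = 96, q_3 = 2*3 + 1 = 7.
  i=4: a_4=6, p_4 = 6*96 + 41 = 617, q_4 = 6*7 + 3 = 45.
  i=5: a_5=2, p_5 = 2*617 + 96 = 1330, q_5 = 2*45 + 7 = 97.
  i=6: a_6=2, p_6 = 2*1330 + 617 = 3277, q_6 = 2*97 + 45 = 239.
  i=7: a_7=1, p_7 = 1*3277 + 1330 = 4607, q_7 = 1*239 + 97 = 336.
Check: 4607^2 - 188*336^2 = 21224449 - 21224448 = 1, so (x, y) = (4607, 336) solves the equation, and by the theorem it is the least positive solution.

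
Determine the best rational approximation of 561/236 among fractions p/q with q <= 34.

19/8

Expand x = 561/236 as a continued fraction with the Euclidean algorithm:
  561 = 2*236 + 89, so a_0 = 2.
  236 = 2*89 + 58, so a_1 = 2.
  89 = 1*58 + 31, so a_2 = 1.
  58 = 1*31 + 27, so a_3 = 1.
  31 = 1*27 + 4, so a_4 = 1.
  27 = 6*4 + 3, so a_5 = 6.
  4 = 1*3 + 1, so a_6 = 1.
  3 = 3*1 + 0, so a_7 = 3.
so x = [2; 2, 1, 1, 1, 6, 1, 3].
Convergents (p_i = a_i*p_{i-1} + p_{i-2}, q_i = a_i*q_{i-1} + q_{i-2} with p_{-2}=0, p_{-1}=1, q_{-2}=1, q_{-1}=0), until the denominator exceeds 34:
  i=0: a_0=2, p_0 = 2*1 + 0 = 2, q_0 = 2*0 + 1 = 1.
  i=1: a_1=2, p_1 = 2*2 + 1 = 5, q_1 = 2*1 + 0 = 2.
  i=2: a_2=1, p_2 = 1*5 + 2 = 7, q_2 = 1*2 + 1 = 3.
  i=3: a_3=1, p_3 = 1*7 + 5 = 12, q_3 = 1*3 + 2 = 5.
  i=4: a_4=1, p_4 = 1*12 + 7 = 19, q_4 = 1*5 + 3 = 8.
  i=5: a_5=6, p_5 = 6*19 + 12 = 126, q_5 = 6*8 + 5 = 53.
q_5 = 53 > 34, so the last convergent with denominator <= 34 is p_4/q_4 = 19/8.
The closest fraction with denominator <= 34 is either p_4/q_4 or the intermediate fraction (k*p_4 + p_3)/(k*q_4 + q_3) with the largest k >= 1 whose denominator stays <= 34; these approach x as k grows, and every other convergent or intermediate fraction in range is farther away.
Largest k: floor((34 - q_3)/q_4) = floor((34 - 5)/8) = 3.
That gives (3*19 + 12)/(3*8 + 5) = 69/29.
Compare the errors: |x - 19/8| = |561*8 - 19*236|/(236*8) = 4/1888, and |x - 69/29| = |561*29 - 69*236|/(236*29) = 15/6844.
Cross-multiplying, 4*6844 = 27376 < 28320 = 15*1888, so 4/1888 is smaller: the convergent 19/8 is closer to x than 69/29.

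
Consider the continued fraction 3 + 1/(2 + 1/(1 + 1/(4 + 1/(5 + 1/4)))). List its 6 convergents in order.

Using the convergent recurrence p_i = a_i*p_{i-1} + p_{i-2}, q_i = a_i*q_{i-1} + q_{i-2} with p_{-2}=0, p_{-1}=1, q_{-2}=1, q_{-1}=0:
  i=0: a_0=3, p_0 = 3*1 + 0 = 3, q_0 = 3*0 + 1 = 1.
  i=1: a_1=2, p_1 = 2*3 + 1 = 7, q_1 = 2*1 + 0 = 2.
  i=2: a_2=1, p_2 = 1*7 + 3 = 10, q_2 = 1*2 + 1 = 3.
  i=3: a_3=4, p_3 = 4*10 + 7 = 47, q_3 = 4*3 + 2 = 14.
  i=4: a_4=5, p_4 = 5*47 + 10 = 245, q_4 = 5*14 + 3 = 73.
  i=5: a_5=4, p_5 = 4*245 + 47 = 1027, q_5 = 4*73 + 14 = 306.

3/1, 7/2, 10/3, 47/14, 245/73, 1027/306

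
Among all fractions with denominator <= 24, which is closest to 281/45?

Expand x = 281/45 as a continued fraction with the Euclidean algorithm:
  281 = 6*45 + 11, so a_0 = 6.
  45 = 4*11 + 1, so a_1 = 4.
  11 = 11*1 + 0, so a_2 = 11.
so x = [6; 4, 11].
Convergents (p_i = a_i*p_{i-1} + p_{i-2}, q_i = a_i*q_{i-1} + q_{i-2} with p_{-2}=0, p_{-1}=1, q_{-2}=1, q_{-1}=0), until the denominator exceeds 24:
  i=0: a_0=6, p_0 = 6*1 + 0 = 6, q_0 = 6*0 + 1 = 1.
  i=1: a_1=4, p_1 = 4*6 + 1 = 25, q_1 = 4*1 + 0 = 4.
  i=2: a_2=11, p_2 = 11*25 + 6 = 281, q_2 = 11*4 + 1 = 45.
q_2 = 45 > 24, so the last convergent with denominator <= 24 is p_1/q_1 = 25/4.
The closest fraction with denominator <= 24 is either p_1/q_1 or the intermediate fraction (k*p_1 + p_0)/(k*q_1 + q_0) with the largest k >= 1 whose denominator stays <= 24; these approach x as k grows, and every other convergent or intermediate fraction in range is farther away.
Largest k: floor((24 - q_0)/q_1) = floor((24 - 1)/4) = 5.
That gives (5*25 + 6)/(5*4 + 1) = 131/21.
Compare the errors: |x - 25/4| = |281*4 - 25*45|/(45*4) = 1/180, and |x - 131/21| = |281*21 - 131*45|/(45*21) = 6/945.
Cross-multiplying, 1*945 = 945 < 1080 = 6*180, so 1/180 is smaller: the convergent 25/4 is closer to x than 131/21.

25/4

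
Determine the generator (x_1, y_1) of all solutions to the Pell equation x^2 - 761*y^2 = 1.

First expand sqrt(761) as a continued fraction. With x_i = (sqrt(761) + m_i)/d_i and (m_0, d_0) = (0, 1): a_0 = floor(sqrt(761)) = 27, since 27^2 = 729 <= 761 < 784 = 28^2.
Iterate m_{i+1} = d_i*a_i - m_i, d_{i+1} = (761 - m_{i+1}^2)/d_i, a_{i+1} = floor((a_0 + m_{i+1})/d_{i+1}):
  m_1 = 1*27 - 0 = 27, d_1 = (761 - 27^2)/1 = 32/1 = 32, a_1 = floor((27 + 27)/32) = 1.
  m_2 = 32*1 - 27 = 5, d_2 = (761 - 5^2)/32 = 736/32 = 23, a_2 = floor((27 + 5)/23) = 1.
  m_3 = 23*1 - 5 = 18, d_3 = (761 - 18^2)/23 = 437/23 = 19, a_3 = floor((27 + 18)/19) = 2.
  m_4 = 19*2 - 18 = 20, d_4 = (761 - 20^2)/19 = 361/19 = 19, a_4 = floor((27 + 20)/19) = 2.
  m_5 = 19*2 - 20 = 18, d_5 = (761 - 18^2)/19 = 437/19 = 23, a_5 = floor((27 + 18)/23) = 1.
  m_6 = 23*1 - 18 = 5, d_6 = (761 - 5^2)/23 = 736/23 = 32, a_6 = floor((27 + 5)/32) = 1.
  m_7 = 32*1 - 5 = 27, d_7 = (761 - 27^2)/32 = 32/32 = 1, a_7 = floor((27 + 27)/1) = 54.
  m_8 = 1*54 - 27 = 27, d_8 = (761 - 27^2)/1 = 32/1 = 32: (m_8, d_8) = (m_1, d_1) = (27, 32), so from here the quotients repeat a_1, ..., a_7; the period length is 7.
So sqrt(761) = [27; (1, 1, 2, 2, 1, 1, 54)] with period length k = 7.
k is odd, so (p_{k-1}, q_{k-1}) only solves x^2 - 761y^2 = -1 and the fundamental solution of x^2 - 761y^2 = 1 is (p_{2k-1}, q_{2k-1}) = (p_13, q_13); compute convergents through index 13, running through the period twice.
Convergents (p_i = a_i*p_{i-1} + p_{i-2}, q_i = a_i*q_{i-1} + q_{i-2} with p_{-2}=0, p_{-1}=1, q_{-2}=1, q_{-1}=0):
  i=0: a_0=27, p_0 = 27*1 + 0 = 27, q_0 = 27*0 + 1 = 1.
  i=1: a_1=1, p_1 = 1*27 + 1 = 28, q_1 = 1*1 + 0 = 1.
  i=2: a_2=1, p_2 = 1*28 + 27 = 55, q_2 = 1*1 + 1 = 2.
  i=3: a_3=2, p_3 = 2*55 + 28 = 138, q_3 = 2*2 + 1 = 5.
  i=4: a_4=2, p_4 = 2*138 + 55 = 331, q_4 = 2*5 + 2 = 12.
  i=5: a_5=1, p_5 = 1*331 + 138 = 469, q_5 = 1*12 + 5 = 17.
  i=6: a_6=1, p_6 = 1*469 + 331 = 800, q_6 = 1*17 + 12 = 29.
  i=7: a_7=54, p_7 = 54*800 + 469 = 43669, q_7 = 54*29 + 17 = 1583.
  i=8: a_8=1, p_8 = 1*43669 + 800 = 44469, q_8 = 1*1583 + 29 = 1612.
  i=9: a_9=1, p_9 = 1*44469 + 43669 = 88138, q_9 = 1*1612 + 1583 = 3195.
  i=10: a_10=2, p_10 = 2*88138 + 44469 = 220745, q_10 = 2*3195 + 1612 = 8002.
  i=11: a_11=2, p_11 = 2*220745 + 88138 = 529628, q_11 = 2*8002 + 3195 = 19199.
  i=12: a_12=1, p_12 = 1*529628 + 220745 = 750373, q_12 = 1*19199 + 8002 = 27201.
  i=13: a_13=1, p_13 = 1*750373 + 529628 = 1280001, q_13 = 1*27201 + 19199 = 46400.
Indeed p_6^2 - 761*q_6^2 = 640000 - 640001 = -1, not +1.
Check: 1280001^2 - 761*46400^2 = 1638402560001 - 1638402560000 = 1, so (x, y) = (1280001, 46400) solves the equation, and by the theorem it is the least positive solution.

(x, y) = (1280001, 46400)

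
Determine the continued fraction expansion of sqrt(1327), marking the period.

Write x_i = (sqrt(1327) + m_i)/d_i with (m_0, d_0) = (0, 1). a_0 = floor(sqrt(1327)) = 36, since 36^2 = 1296 <= 1327 < 1369 = 37^2.
Iterate m_{i+1} = d_i*a_i - m_i, d_{i+1} = (1327 - m_{i+1}^2)/d_i, a_{i+1} = floor((a_0 + m_{i+1})/d_{i+1}):
  m_1 = 1*36 - 0 = 36, d_1 = (1327 - 36^2)/1 = 31/1 = 31, a_1 = floor((36 + 36)/31) = 2.
  m_2 = 31*2 - 36 = 26, d_2 = (1327 - 26^2)/31 = 651/31 = 21, a_2 = floor((36 + 26)/21) = 2.
  m_3 = 21*2 - 26 = 16, d_3 = (1327 - 16^2)/21 = 1071/21 = 51, a_3 = floor((36 + 16)/51) = 1.
  m_4 = 51*1 - 16 = 35, d_4 = (1327 - 35^2)/51 = 102/51 = 2, a_4 = floor((36 + 35)/2) = 35.
  m_5 = 2*35 - 35 = 35, d_5 = (1327 - 35^2)/2 = 102/2 = 51, a_5 = floor((36 + 35)/51) = 1.
  m_6 = 51*1 - 35 = 16, d_6 = (1327 - 16^2)/51 = 1071/51 = 21, a_6 = floor((36 + 16)/21) = 2.
  m_7 = 21*2 - 16 = 26, d_7 = (1327 - 26^2)/21 = 651/21 = 31, a_7 = floor((36 + 26)/31) = 2.
  m_8 = 31*2 - 26 = 36, d_8 = (1327 - 36^2)/31 = 31/31 = 1, a_8 = floor((36 + 36)/1) = 72.
  m_9 = 1*72 - 36 = 36, d_9 = (1327 - 36^2)/1 = 31/1 = 31: (m_9, d_9) = (m_1, d_1) = (36, 31), so from here the quotients repeat a_1, ..., a_8; the period length is 8.
Hence the expansion of sqrt(1327) is a_0 = 36 followed by the repeating block 2, 2, 1, 35, 1, 2, 2, 72 (period 8).

[36; (2, 2, 1, 35, 1, 2, 2, 72)]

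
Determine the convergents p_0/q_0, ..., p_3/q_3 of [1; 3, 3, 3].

1/1, 4/3, 13/10, 43/33

Using the convergent recurrence p_i = a_i*p_{i-1} + p_{i-2}, q_i = a_i*q_{i-1} + q_{i-2} with p_{-2}=0, p_{-1}=1, q_{-2}=1, q_{-1}=0:
  i=0: a_0=1, p_0 = 1*1 + 0 = 1, q_0 = 1*0 + 1 = 1.
  i=1: a_1=3, p_1 = 3*1 + 1 = 4, q_1 = 3*1 + 0 = 3.
  i=2: a_2=3, p_2 = 3*4 + 1 = 13, q_2 = 3*3 + 1 = 10.
  i=3: a_3=3, p_3 = 3*13 + 4 = 43, q_3 = 3*10 + 3 = 33.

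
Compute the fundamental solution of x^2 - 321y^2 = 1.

(x, y) = (215, 12)

First expand sqrt(321) as a continued fraction. With x_i = (sqrt(321) + m_i)/d_i and (m_0, d_0) = (0, 1): a_0 = floor(sqrt(321)) = 17, since 17^2 = 289 <= 321 < 324 = 18^2.
Iterate m_{i+1} = d_i*a_i - m_i, d_{i+1} = (321 - m_{i+1}^2)/d_i, a_{i+1} = floor((a_0 + m_{i+1})/d_{i+1}):
  m_1 = 1*17 - 0 = 17, d_1 = (321 - 17^2)/1 = 32/1 = 32, a_1 = floor((17 + 17)/32) = 1.
  m_2 = 32*1 - 17 = 15, d_2 = (321 - 15^2)/32 = 96/32 = 3, a_2 = floor((17 + 15)/3) = 10.
  m_3 = 3*10 - 15 = 15, d_3 = (321 - 15^2)/3 = 96/3 = 32, a_3 = floor((17 + 15)/32) = 1.
  m_4 = 32*1 - 15 = 17, d_4 = (321 - 17^2)/32 = 32/32 = 1, a_4 = floor((17 + 17)/1) = 34.
  m_5 = 1*34 - 17 = 17, d_5 = (321 - 17^2)/1 = 32/1 = 32: (m_5, d_5) = (m_1, d_1) = (17, 32), so from here the quotients repeat a_1, ..., a_4; the period length is 4.
So sqrt(321) = [17; (1, 10, 1, 34)] with period length k = 4.
k is even, so the fundamental solution of x^2 - 321y^2 = 1 is (p_{k-1}, q_{k-1}) = (p_3, q_3); compute convergents through index 3.
Convergents (p_i = a_i*p_{i-1} + p_{i-2}, q_i = a_i*q_{i-1} + q_{i-2} with p_{-2}=0, p_{-1}=1, q_{-2}=1, q_{-1}=0):
  i=0: a_0=17, p_0 = 17*1 + 0 = 17, q_0 = 17*0 + 1 = 1.
  i=1: a_1=1, p_1 = 1*17 + 1 = 18, q_1 = 1*1 + 0 = 1.
  i=2: a_2=10, p_2 = 10*18 + 17 = 197, q_2 = 10*1 + 1 = 11.
  i=3: a_3=1, p_3 = 1*197 + 18 = 215, q_3 = 1*11 + 1 = 12.
Check: 215^2 - 321*12^2 = 46225 - 46224 = 1, so (x, y) = (215, 12) solves the equation, and by the theorem it is the least positive solution.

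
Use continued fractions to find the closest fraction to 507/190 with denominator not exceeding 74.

Expand x = 507/190 as a continued fraction with the Euclidean algorithm:
  507 = 2*190 + 127, so a_0 = 2.
  190 = 1*127 + 63, so a_1 = 1.
  127 = 2*63 + 1, so a_2 = 2.
  63 = 63*1 + 0, so a_3 = 63.
so x = [2; 1, 2, 63].
Convergents (p_i = a_i*p_{i-1} + p_{i-2}, q_i = a_i*q_{i-1} + q_{i-2} with p_{-2}=0, p_{-1}=1, q_{-2}=1, q_{-1}=0), until the denominator exceeds 74:
  i=0: a_0=2, p_0 = 2*1 + 0 = 2, q_0 = 2*0 + 1 = 1.
  i=1: a_1=1, p_1 = 1*2 + 1 = 3, q_1 = 1*1 + 0 = 1.
  i=2: a_2=2, p_2 = 2*3 + 2 = 8, q_2 = 2*1 + 1 = 3.
  i=3: a_3=63, p_3 = 63*8 + 3 = 507, q_3 = 63*3 + 1 = 190.
q_3 = 190 > 74, so the last convergent with denominator <= 74 is p_2/q_2 = 8/3.
The closest fraction with denominator <= 74 is either p_2/q_2 or the intermediate fraction (k*p_2 + p_1)/(k*q_2 + q_1) with the largest k >= 1 whose denominator stays <= 74; these approach x as k grows, and every other convergent or intermediate fraction in range is farther away.
Largest k: floor((74 - q_1)/q_2) = floor((74 - 1)/3) = 24.
That gives (24*8 + 3)/(24*3 + 1) = 195/73.
Compare the errors: |x - 8/3| = |507*3 - 8*190|/(190*3) = 1/570, and |x - 195/73| = |507*73 - 195*190|/(190*73) = 39/13870.
Cross-multiplying, 1*13870 = 13870 < 22230 = 39*570, so 1/570 is smaller: the convergent 8/3 is closer to x than 195/73.

8/3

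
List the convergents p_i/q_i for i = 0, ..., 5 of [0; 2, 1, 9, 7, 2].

0/1, 1/2, 1/3, 10/29, 71/206, 152/441

Using the convergent recurrence p_i = a_i*p_{i-1} + p_{i-2}, q_i = a_i*q_{i-1} + q_{i-2} with p_{-2}=0, p_{-1}=1, q_{-2}=1, q_{-1}=0:
  i=0: a_0=0, p_0 = 0*1 + 0 = 0, q_0 = 0*0 + 1 = 1.
  i=1: a_1=2, p_1 = 2*0 + 1 = 1, q_1 = 2*1 + 0 = 2.
  i=2: a_2=1, p_2 = 1*1 + 0 = 1, q_2 = 1*2 + 1 = 3.
  i=3: a_3=9, p_3 = 9*1 + 1 = 10, q_3 = 9*3 + 2 = 29.
  i=4: a_4=7, p_4 = 7*10 + 1 = 71, q_4 = 7*29 + 3 = 206.
  i=5: a_5=2, p_5 = 2*71 + 10 = 152, q_5 = 2*206 + 29 = 441.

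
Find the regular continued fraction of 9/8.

[1; 8]

Run the Euclidean algorithm on 9 and 8; the successive quotients are the partial quotients a_0, a_1, ... (each step inverts the fractional part left over by the previous one):
  9 = 1*8 + 1, so a_0 = 1.
  8 = 8*1 + 0, so a_1 = 8.
The remainder reaches 0 after 2 divisions, so the expansion has 2 partial quotients, read off in order.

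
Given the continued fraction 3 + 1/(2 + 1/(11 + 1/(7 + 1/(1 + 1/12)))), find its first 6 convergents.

3/1, 7/2, 80/23, 567/163, 647/186, 8331/2395

Using the convergent recurrence p_i = a_i*p_{i-1} + p_{i-2}, q_i = a_i*q_{i-1} + q_{i-2} with p_{-2}=0, p_{-1}=1, q_{-2}=1, q_{-1}=0:
  i=0: a_0=3, p_0 = 3*1 + 0 = 3, q_0 = 3*0 + 1 = 1.
  i=1: a_1=2, p_1 = 2*3 + 1 = 7, q_1 = 2*1 + 0 = 2.
  i=2: a_2=11, p_2 = 11*7 + 3 = 80, q_2 = 11*2 + 1 = 23.
  i=3: a_3=7, p_3 = 7*80 + 7 = 567, q_3 = 7*23 + 2 = 163.
  i=4: a_4=1, p_4 = 1*567 + 80 = 647, q_4 = 1*163 + 23 = 186.
  i=5: a_5=12, p_5 = 12*647 + 567 = 8331, q_5 = 12*186 + 163 = 2395.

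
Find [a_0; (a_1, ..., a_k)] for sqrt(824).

[28; (1, 2, 2, 1, 1, 6, 1, 1, 2, 2, 1, 56)]

Write x_i = (sqrt(824) + m_i)/d_i with (m_0, d_0) = (0, 1). a_0 = floor(sqrt(824)) = 28, since 28^2 = 784 <= 824 < 841 = 29^2.
Iterate m_{i+1} = d_i*a_i - m_i, d_{i+1} = (824 - m_{i+1}^2)/d_i, a_{i+1} = floor((a_0 + m_{i+1})/d_{i+1}):
  m_1 = 1*28 - 0 = 28, d_1 = (824 - 28^2)/1 = 40/1 = 40, a_1 = floor((28 + 28)/40) = 1.
  m_2 = 40*1 - 28 = 12, d_2 = (824 - 12^2)/40 = 680/40 = 17, a_2 = floor((28 + 12)/17) = 2.
  m_3 = 17*2 - 12 = 22, d_3 = (824 - 22^2)/17 = 340/17 = 20, a_3 = floor((28 + 22)/20) = 2.
  m_4 = 20*2 - 22 = 18, d_4 = (824 - 18^2)/20 = 500/20 = 25, a_4 = floor((28 + 18)/25) = 1.
  m_5 = 25*1 - 18 = 7, d_5 = (824 - 7^2)/25 = 775/25 = 31, a_5 = floor((28 + 7)/31) = 1.
  m_6 = 31*1 - 7 = 24, d_6 = (824 - 24^2)/31 = 248/31 = 8, a_6 = floor((28 + 24)/8) = 6.
  m_7 = 8*6 - 24 = 24, d_7 = (824 - 24^2)/8 = 248/8 = 31, a_7 = floor((28 + 24)/31) = 1.
  m_8 = 31*1 - 24 = 7, d_8 = (824 - 7^2)/31 = 775/31 = 25, a_8 = floor((28 + 7)/25) = 1.
  m_9 = 25*1 - 7 = 18, d_9 = (824 - 18^2)/25 = 500/25 = 20, a_9 = floor((28 + 18)/20) = 2.
  m_10 = 20*2 - 18 = 22, d_10 = (824 - 22^2)/20 = 340/20 = 17, a_10 = floor((28 + 22)/17) = 2.
  m_11 = 17*2 - 22 = 12, d_11 = (824 - 12^2)/17 = 680/17 = 40, a_11 = floor((28 + 12)/40) = 1.
  m_12 = 40*1 - 12 = 28, d_12 = (824 - 28^2)/40 = 40/40 = 1, a_12 = floor((28 + 28)/1) = 56.
  m_13 = 1*56 - 28 = 28, d_13 = (824 - 28^2)/1 = 40/1 = 40: (m_13, d_13) = (m_1, d_1) = (28, 40), so from here the quotients repeat a_1, ..., a_12; the period length is 12.
Hence the expansion of sqrt(824) is a_0 = 28 followed by the repeating block 1, 2, 2, 1, 1, 6, 1, 1, 2, 2, 1, 56 (period 12).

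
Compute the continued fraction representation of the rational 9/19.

[0; 2, 9]

Run the Euclidean algorithm on 9 and 19; the successive quotients are the partial quotients a_0, a_1, ... (each step inverts the fractional part left over by the previous one):
  9 = 0*19 + 9, so a_0 = 0.
  19 = 2*9 + 1, so a_1 = 2.
  9 = 9*1 + 0, so a_2 = 9.
The remainder reaches 0 after 3 divisions, so the expansion has 3 partial quotients, read off in order.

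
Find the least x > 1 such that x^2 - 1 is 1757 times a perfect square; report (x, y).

First expand sqrt(1757) as a continued fraction. With x_i = (sqrt(1757) + m_i)/d_i and (m_0, d_0) = (0, 1): a_0 = floor(sqrt(1757)) = 41, since 41^2 = 1681 <= 1757 < 1764 = 42^2.
Iterate m_{i+1} = d_i*a_i - m_i, d_{i+1} = (1757 - m_{i+1}^2)/d_i, a_{i+1} = floor((a_0 + m_{i+1})/d_{i+1}):
  m_1 = 1*41 - 0 = 41, d_1 = (1757 - 41^2)/1 = 76/1 = 76, a_1 = floor((41 + 41)/76) = 1.
  m_2 = 76*1 - 41 = 35, d_2 = (1757 - 35^2)/76 = 532/76 = 7, a_2 = floor((41 + 35)/7) = 10.
  m_3 = 7*10 - 35 = 35, d_3 = (1757 - 35^2)/7 = 532/7 = 76, a_3 = floor((41 + 35)/76) = 1.
  m_4 = 76*1 - 35 = 41, d_4 = (1757 - 41^2)/76 = 76/76 = 1, a_4 = floor((41 + 41)/1) = 82.
  m_5 = 1*82 - 41 = 41, d_5 = (1757 - 41^2)/1 = 76/1 = 76: (m_5, d_5) = (m_1, d_1) = (41, 76), so from here the quotients repeat a_1, ..., a_4; the period length is 4.
So sqrt(1757) = [41; (1, 10, 1, 82)] with period length k = 4.
k is even, so the fundamental solution of x^2 - 1757y^2 = 1 is (p_{k-1}, q_{k-1}) = (p_3, q_3); compute convergents through index 3.
Convergents (p_i = a_i*p_{i-1} + p_{i-2}, q_i = a_i*q_{i-1} + q_{i-2} with p_{-2}=0, p_{-1}=1, q_{-2}=1, q_{-1}=0):
  i=0: a_0=41, p_0 = 41*1 + 0 = 41, q_0 = 41*0 + 1 = 1.
  i=1: a_1=1, p_1 = 1*41 + 1 = 42, q_1 = 1*1 + 0 = 1.
  i=2: a_2=10, p_2 = 10*42 + 41 = 461, q_2 = 10*1 + 1 = 11.
  i=3: a_3=1, p_3 = 1*461 + 42 = 503, q_3 = 1*11 + 1 = 12.
Check: 503^2 - 1757*12^2 = 253009 - 253008 = 1, so (x, y) = (503, 12) solves the equation, and by the theorem it is the least positive solution.

(x, y) = (503, 12)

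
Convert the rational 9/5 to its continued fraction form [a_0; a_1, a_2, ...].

[1; 1, 4]

Run the Euclidean algorithm on 9 and 5; the successive quotients are the partial quotients a_0, a_1, ... (each step inverts the fractional part left over by the previous one):
  9 = 1*5 + 4, so a_0 = 1.
  5 = 1*4 + 1, so a_1 = 1.
  4 = 4*1 + 0, so a_2 = 4.
The remainder reaches 0 after 3 divisions, so the expansion has 3 partial quotients, read off in order.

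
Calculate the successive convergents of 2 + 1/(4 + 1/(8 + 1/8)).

Using the convergent recurrence p_i = a_i*p_{i-1} + p_{i-2}, q_i = a_i*q_{i-1} + q_{i-2} with p_{-2}=0, p_{-1}=1, q_{-2}=1, q_{-1}=0:
  i=0: a_0=2, p_0 = 2*1 + 0 = 2, q_0 = 2*0 + 1 = 1.
  i=1: a_1=4, p_1 = 4*2 + 1 = 9, q_1 = 4*1 + 0 = 4.
  i=2: a_2=8, p_2 = 8*9 + 2 = 74, q_2 = 8*4 + 1 = 33.
  i=3: a_3=8, p_3 = 8*74 + 9 = 601, q_3 = 8*33 + 4 = 268.

2/1, 9/4, 74/33, 601/268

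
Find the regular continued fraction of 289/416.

[0; 1, 2, 3, 1, 1, 1, 2, 4]

Run the Euclidean algorithm on 289 and 416; the successive quotients are the partial quotients a_0, a_1, ... (each step inverts the fractional part left over by the previous one):
  289 = 0*416 + 289, so a_0 = 0.
  416 = 1*289 + 127, so a_1 = 1.
  289 = 2*127 + 35, so a_2 = 2.
  127 = 3*35 + 22, so a_3 = 3.
  35 = 1*22 + 13, so a_4 = 1.
  22 = 1*13 + 9, so a_5 = 1.
  13 = 1*9 + 4, so a_6 = 1.
  9 = 2*4 + 1, so a_7 = 2.
  4 = 4*1 + 0, so a_8 = 4.
The remainder reaches 0 after 9 divisions, so the expansion has 9 partial quotients, read off in order.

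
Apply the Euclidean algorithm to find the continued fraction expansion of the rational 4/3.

Run the Euclidean algorithm on 4 and 3; the successive quotients are the partial quotients a_0, a_1, ... (each step inverts the fractional part left over by the previous one):
  4 = 1*3 + 1, so a_0 = 1.
  3 = 3*1 + 0, so a_1 = 3.
The remainder reaches 0 after 2 divisions, so the expansion has 2 partial quotients, read off in order.

[1; 3]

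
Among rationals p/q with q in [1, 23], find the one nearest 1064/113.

Expand x = 1064/113 as a continued fraction with the Euclidean algorithm:
  1064 = 9*113 + 47, so a_0 = 9.
  113 = 2*47 + 19, so a_1 = 2.
  47 = 2*19 + 9, so a_2 = 2.
  19 = 2*9 + 1, so a_3 = 2.
  9 = 9*1 + 0, so a_4 = 9.
so x = [9; 2, 2, 2, 9].
Convergents (p_i = a_i*p_{i-1} + p_{i-2}, q_i = a_i*q_{i-1} + q_{i-2} with p_{-2}=0, p_{-1}=1, q_{-2}=1, q_{-1}=0), until the denominator exceeds 23:
  i=0: a_0=9, p_0 = 9*1 + 0 = 9, q_0 = 9*0 + 1 = 1.
  i=1: a_1=2, p_1 = 2*9 + 1 = 19, q_1 = 2*1 + 0 = 2.
  i=2: a_2=2, p_2 = 2*19 + 9 = 47, q_2 = 2*2 + 1 = 5.
  i=3: a_3=2, p_3 = 2*47 + 19 = 113, q_3 = 2*5 + 2 = 12.
  i=4: a_4=9, p_4 = 9*113 + 47 = 1064, q_4 = 9*12 + 5 = 113.
q_4 = 113 > 23, so the last convergent with denominator <= 23 is p_3/q_3 = 113/12.
The closest fraction with denominator <= 23 is either p_3/q_3 or the intermediate fraction (k*p_3 + p_2)/(k*q_3 + q_2) with the largest k >= 1 whose denominator stays <= 23; these approach x as k grows, and every other convergent or intermediate fraction in range is farther away.
Largest k: floor((23 - q_2)/q_3) = floor((23 - 5)/12) = 1.
That gives (1*113 + 47)/(1*12 + 5) = 160/17.
Compare the errors: |x - 113/12| = |1064*12 - 113*113|/(113*12) = 1/1356, and |x - 160/17| = |1064*17 - 160*113|/(113*17) = 8/1921.
Cross-multiplying, 1*1921 = 1921 < 10848 = 8*1356, so 1/1356 is smaller: the convergent 113/12 is closer to x than 160/17.

113/12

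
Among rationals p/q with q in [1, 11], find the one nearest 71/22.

Expand x = 71/22 as a continued fraction with the Euclidean algorithm:
  71 = 3*22 + 5, so a_0 = 3.
  22 = 4*5 + 2, so a_1 = 4.
  5 = 2*2 + 1, so a_2 = 2.
  2 = 2*1 + 0, so a_3 = 2.
so x = [3; 4, 2, 2].
Convergents (p_i = a_i*p_{i-1} + p_{i-2}, q_i = a_i*q_{i-1} + q_{i-2} with p_{-2}=0, p_{-1}=1, q_{-2}=1, q_{-1}=0), until the denominator exceeds 11:
  i=0: a_0=3, p_0 = 3*1 + 0 = 3, q_0 = 3*0 + 1 = 1.
  i=1: a_1=4, p_1 = 4*3 + 1 = 13, q_1 = 4*1 + 0 = 4.
  i=2: a_2=2, p_2 = 2*13 + 3 = 29, q_2 = 2*4 + 1 = 9.
  i=3: a_3=2, p_3 = 2*29 + 13 = 71, q_3 = 2*9 + 4 = 22.
q_3 = 22 > 11, so the last convergent with denominator <= 11 is p_2/q_2 = 29/9.
The closest fraction with denominator <= 11 is either p_2/q_2 or the intermediate fraction (k*p_2 + p_1)/(k*q_2 + q_1) with the largest k >= 1 whose denominator stays <= 11; these approach x as k grows, and every other convergent or intermediate fraction in range is farther away.
Largest k: floor((11 - q_1)/q_2) = floor((11 - 4)/9) = 0.
Since k = 0, no intermediate fraction beyond p_2/q_2 has denominator <= 11, so the convergent 29/9 is the closest (its error is |71*9 - 29*22|/(22*9) = 1/198).

29/9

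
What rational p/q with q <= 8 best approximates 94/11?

60/7

Expand x = 94/11 as a continued fraction with the Euclidean algorithm:
  94 = 8*11 + 6, so a_0 = 8.
  11 = 1*6 + 5, so a_1 = 1.
  6 = 1*5 + 1, so a_2 = 1.
  5 = 5*1 + 0, so a_3 = 5.
so x = [8; 1, 1, 5].
Convergents (p_i = a_i*p_{i-1} + p_{i-2}, q_i = a_i*q_{i-1} + q_{i-2} with p_{-2}=0, p_{-1}=1, q_{-2}=1, q_{-1}=0), until the denominator exceeds 8:
  i=0: a_0=8, p_0 = 8*1 + 0 = 8, q_0 = 8*0 + 1 = 1.
  i=1: a_1=1, p_1 = 1*8 + 1 = 9, q_1 = 1*1 + 0 = 1.
  i=2: a_2=1, p_2 = 1*9 + 8 = 17, q_2 = 1*1 + 1 = 2.
  i=3: a_3=5, p_3 = 5*17 + 9 = 94, q_3 = 5*2 + 1 = 11.
q_3 = 11 > 8, so the last convergent with denominator <= 8 is p_2/q_2 = 17/2.
The closest fraction with denominator <= 8 is either p_2/q_2 or the intermediate fraction (k*p_2 + p_1)/(k*q_2 + q_1) with the largest k >= 1 whose denominator stays <= 8; these approach x as k grows, and every other convergent or intermediate fraction in range is farther away.
Largest k: floor((8 - q_1)/q_2) = floor((8 - 1)/2) = 3.
That gives (3*17 + 9)/(3*2 + 1) = 60/7.
Compare the errors: |x - 17/2| = |94*2 - 17*11|/(11*2) = 1/22, and |x - 60/7| = |94*7 - 60*11|/(11*7) = 2/77.
Cross-multiplying, 2*22 = 44 < 77 = 1*77, so 2/77 is smaller: the intermediate fraction 60/7 is closer to x than 17/2.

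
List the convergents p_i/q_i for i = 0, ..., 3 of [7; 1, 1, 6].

Using the convergent recurrence p_i = a_i*p_{i-1} + p_{i-2}, q_i = a_i*q_{i-1} + q_{i-2} with p_{-2}=0, p_{-1}=1, q_{-2}=1, q_{-1}=0:
  i=0: a_0=7, p_0 = 7*1 + 0 = 7, q_0 = 7*0 + 1 = 1.
  i=1: a_1=1, p_1 = 1*7 + 1 = 8, q_1 = 1*1 + 0 = 1.
  i=2: a_2=1, p_2 = 1*8 + 7 = 15, q_2 = 1*1 + 1 = 2.
  i=3: a_3=6, p_3 = 6*15 + 8 = 98, q_3 = 6*2 + 1 = 13.

7/1, 8/1, 15/2, 98/13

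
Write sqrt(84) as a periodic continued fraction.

Write x_i = (sqrt(84) + m_i)/d_i with (m_0, d_0) = (0, 1). a_0 = floor(sqrt(84)) = 9, since 9^2 = 81 <= 84 < 100 = 10^2.
Iterate m_{i+1} = d_i*a_i - m_i, d_{i+1} = (84 - m_{i+1}^2)/d_i, a_{i+1} = floor((a_0 + m_{i+1})/d_{i+1}):
  m_1 = 1*9 - 0 = 9, d_1 = (84 - 9^2)/1 = 3/1 = 3, a_1 = floor((9 + 9)/3) = 6.
  m_2 = 3*6 - 9 = 9, d_2 = (84 - 9^2)/3 = 3/3 = 1, a_2 = floor((9 + 9)/1) = 18.
  m_3 = 1*18 - 9 = 9, d_3 = (84 - 9^2)/1 = 3/1 = 3: (m_3, d_3) = (m_1, d_1) = (9, 3), so from here the quotients repeat a_1, a_2; the period length is 2.
Hence the expansion of sqrt(84) is a_0 = 9 followed by the repeating block 6, 18 (period 2).

[9; (6, 18)]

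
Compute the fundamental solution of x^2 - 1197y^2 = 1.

(x, y) = (2588599, 74820)

First expand sqrt(1197) as a continued fraction. With x_i = (sqrt(1197) + m_i)/d_i and (m_0, d_0) = (0, 1): a_0 = floor(sqrt(1197)) = 34, since 34^2 = 1156 <= 1197 < 1225 = 35^2.
Iterate m_{i+1} = d_i*a_i - m_i, d_{i+1} = (1197 - m_{i+1}^2)/d_i, a_{i+1} = floor((a_0 + m_{i+1})/d_{i+1}):
  m_1 = 1*34 - 0 = 34, d_1 = (1197 - 34^2)/1 = 41/1 = 41, a_1 = floor((34 + 34)/41) = 1.
  m_2 = 41*1 - 34 = 7, d_2 = (1197 - 7^2)/41 = 1148/41 = 28, a_2 = floor((34 + 7)/28) = 1.
  m_3 = 28*1 - 7 = 21, d_3 = (1197 - 21^2)/28 = 756/28 = 27, a_3 = floor((34 + 21)/27) = 2.
  m_4 = 27*2 - 21 = 33, d_4 = (1197 - 33^2)/27 = 108/27 = 4, a_4 = floor((34 + 33)/4) = 16.
  m_5 = 4*16 - 33 = 31, d_5 = (1197 - 31^2)/4 = 236/4 = 59, a_5 = floor((34 + 31)/59) = 1.
  m_6 = 59*1 - 31 = 28, d_6 = (1197 - 28^2)/59 = 413/59 = 7, a_6 = floor((34 + 28)/7) = 8.
  m_7 = 7*8 - 28 = 28, d_7 = (1197 - 28^2)/7 = 413/7 = 59, a_7 = floor((34 + 28)/59) = 1.
  m_8 = 59*1 - 28 = 31, d_8 = (1197 - 31^2)/59 = 236/59 = 4, a_8 = floor((34 + 31)/4) = 16.
  m_9 = 4*16 - 31 = 33, d_9 = (1197 - 33^2)/4 = 108/4 = 27, a_9 = floor((34 + 33)/27) = 2.
  m_10 = 27*2 - 33 = 21, d_10 = (1197 - 21^2)/27 = 756/27 = 28, a_10 = floor((34 + 21)/28) = 1.
  m_11 = 28*1 - 21 = 7, d_11 = (1197 - 7^2)/28 = 1148/28 = 41, a_11 = floor((34 + 7)/41) = 1.
  m_12 = 41*1 - 7 = 34, d_12 = (1197 - 34^2)/41 = 41/41 = 1, a_12 = floor((34 + 34)/1) = 68.
  m_13 = 1*68 - 34 = 34, d_13 = (1197 - 34^2)/1 = 41/1 = 41: (m_13, d_13) = (m_1, d_1) = (34, 41), so from here the quotients repeat a_1, ..., a_12; the period length is 12.
So sqrt(1197) = [34; (1, 1, 2, 16, 1, 8, 1, 16, 2, 1, 1, 68)] with period length k = 12.
k is even, so the fundamental solution of x^2 - 1197y^2 = 1 is (p_{k-1}, q_{k-1}) = (p_11, q_11); compute convergents through index 11.
Convergents (p_i = a_i*p_{i-1} + p_{i-2}, q_i = a_i*q_{i-1} + q_{i-2} with p_{-2}=0, p_{-1}=1, q_{-2}=1, q_{-1}=0):
  i=0: a_0=34, p_0 = 34*1 + 0 = 34, q_0 = 34*0 + 1 = 1.
  i=1: a_1=1, p_1 = 1*34 + 1 = 35, q_1 = 1*1 + 0 = 1.
  i=2: a_2=1, p_2 = 1*35 + 34 = 69, q_2 = 1*1 + 1 = 2.
  i=3: a_3=2, p_3 = 2*69 + 35 = 173, q_3 = 2*2 + 1 = 5.
  i=4: a_4=16, p_4 = 16*173 + 69 = 2837, q_4 = 16*5 + 2 = 82.
  i=5: a_5=1, p_5 = 1*2837 + 173 = 3010, q_5 = 1*82 + 5 = 87.
  i=6: a_6=8, p_6 = 8*3010 + 2837 = 26917, q_6 = 8*87 + 82 = 778.
  i=7: a_7=1, p_7 = 1*26917 + 3010 = 29927, q_7 = 1*778 + 87 = 865.
  i=8: a_8=16, p_8 = 16*29927 + 26917 = 505749, q_8 = 16*865 + 778 = 14618.
  i=9: a_9=2, p_9 = 2*505749 + 29927 = 1041425, q_9 = 2*14618 + 865 = 30101.
  i=10: a_10=1, p_10 = 1*1041425 + 505749 = 1547174, q_10 = 1*30101 + 14618 = 44719.
  i=11: a_11=1, p_11 = 1*1547174 + 1041425 = 2588599, q_11 = 1*44719 + 30101 = 74820.
Check: 2588599^2 - 1197*74820^2 = 6700844782801 - 6700844782800 = 1, so (x, y) = (2588599, 74820) solves the equation, and by the theorem it is the least positive solution.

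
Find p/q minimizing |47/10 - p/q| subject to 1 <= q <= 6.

14/3

Expand x = 47/10 as a continued fraction with the Euclidean algorithm:
  47 = 4*10 + 7, so a_0 = 4.
  10 = 1*7 + 3, so a_1 = 1.
  7 = 2*3 + 1, so a_2 = 2.
  3 = 3*1 + 0, so a_3 = 3.
so x = [4; 1, 2, 3].
Convergents (p_i = a_i*p_{i-1} + p_{i-2}, q_i = a_i*q_{i-1} + q_{i-2} with p_{-2}=0, p_{-1}=1, q_{-2}=1, q_{-1}=0), until the denominator exceeds 6:
  i=0: a_0=4, p_0 = 4*1 + 0 = 4, q_0 = 4*0 + 1 = 1.
  i=1: a_1=1, p_1 = 1*4 + 1 = 5, q_1 = 1*1 + 0 = 1.
  i=2: a_2=2, p_2 = 2*5 + 4 = 14, q_2 = 2*1 + 1 = 3.
  i=3: a_3=3, p_3 = 3*14 + 5 = 47, q_3 = 3*3 + 1 = 10.
q_3 = 10 > 6, so the last convergent with denominator <= 6 is p_2/q_2 = 14/3.
The closest fraction with denominator <= 6 is either p_2/q_2 or the intermediate fraction (k*p_2 + p_1)/(k*q_2 + q_1) with the largest k >= 1 whose denominator stays <= 6; these approach x as k grows, and every other convergent or intermediate fraction in range is farther away.
Largest k: floor((6 - q_1)/q_2) = floor((6 - 1)/3) = 1.
That gives (1*14 + 5)/(1*3 + 1) = 19/4.
Compare the errors: |x - 14/3| = |47*3 - 14*10|/(10*3) = 1/30, and |x - 19/4| = |47*4 - 19*10|/(10*4) = 2/40.
Cross-multiplying, 1*40 = 40 < 60 = 2*30, so 1/30 is smaller: the convergent 14/3 is closer to x than 19/4.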